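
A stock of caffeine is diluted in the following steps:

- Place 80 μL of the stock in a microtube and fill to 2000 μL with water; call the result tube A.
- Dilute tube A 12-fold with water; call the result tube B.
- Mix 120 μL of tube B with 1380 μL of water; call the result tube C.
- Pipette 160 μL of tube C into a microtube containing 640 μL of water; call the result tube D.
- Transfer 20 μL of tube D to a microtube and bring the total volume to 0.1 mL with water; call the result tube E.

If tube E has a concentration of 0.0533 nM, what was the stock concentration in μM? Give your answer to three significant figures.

5.00 μM

Step 1: 80 μL brought to 2000 μL → factor 2000/80 = 25
Step 2: 12-fold → factor 12
Step 3: 120 μL + 1380 μL = 1500 μL total → factor 1500/120 = 12.5
Step 4: 160 μL + 640 μL = 800 μL total → factor 800/160 = 5
Step 5: 20 μL brought to 0.1 mL → factor 100/20 = 5
Overall dilution factor = 25 × 12 × 12.5 × 5 × 5 = 93750
Stock = 0.0533 nM × 93750 = 4997 nM = 5.00 μM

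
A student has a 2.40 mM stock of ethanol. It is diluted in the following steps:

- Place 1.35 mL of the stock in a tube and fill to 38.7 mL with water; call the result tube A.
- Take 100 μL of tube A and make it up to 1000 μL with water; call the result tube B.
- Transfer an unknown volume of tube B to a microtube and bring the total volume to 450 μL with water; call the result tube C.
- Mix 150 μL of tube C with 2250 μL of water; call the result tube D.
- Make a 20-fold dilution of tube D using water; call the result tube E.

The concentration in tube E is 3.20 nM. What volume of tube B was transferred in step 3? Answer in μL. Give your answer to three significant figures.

55.0 μL

Step 1: 1.35 mL brought to 38.7 mL → factor 38.7/1.35 = 28.667
Step 2: 100 μL brought to 1000 μL → factor 1000/100 = 10
Step 3: v brought to 450 μL → factor = 450 μL/v
Step 4: 150 μL + 2250 μL = 2400 μL total → factor 2400/150 = 16
Step 5: 20-fold → factor 20
Product of known-step factors = 91733
Overall factor = 2.40 mM / (3.20 nM) = 7.5 × 10^5
Step-3 factor = 7.5 × 10^5 / 91733 = 8.1759
v = 450 μL / 8.1759 = 55.0 μL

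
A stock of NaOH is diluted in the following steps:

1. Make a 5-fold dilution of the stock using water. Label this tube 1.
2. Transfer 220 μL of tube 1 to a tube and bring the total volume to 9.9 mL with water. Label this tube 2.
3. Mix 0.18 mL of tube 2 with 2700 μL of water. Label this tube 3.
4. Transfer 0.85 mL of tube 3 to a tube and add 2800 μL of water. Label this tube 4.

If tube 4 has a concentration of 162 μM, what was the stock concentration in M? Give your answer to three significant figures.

Step 1: 5-fold → factor 5
Step 2: 220 μL brought to 9.9 mL → factor 9900/220 = 45
Step 3: 0.18 mL + 2700 μL = 2.88 mL total → factor 2.88/0.18 = 16
Step 4: 0.85 mL + 2800 μL = 3.65 mL total → factor 3.65/0.85 = 4.2941
Overall dilution factor = 5 × 45 × 16 × 4.2941 = 15459
Stock = 162 μM × 15459 = 2.504 × 10^6 μM = 2.50 M

2.50 M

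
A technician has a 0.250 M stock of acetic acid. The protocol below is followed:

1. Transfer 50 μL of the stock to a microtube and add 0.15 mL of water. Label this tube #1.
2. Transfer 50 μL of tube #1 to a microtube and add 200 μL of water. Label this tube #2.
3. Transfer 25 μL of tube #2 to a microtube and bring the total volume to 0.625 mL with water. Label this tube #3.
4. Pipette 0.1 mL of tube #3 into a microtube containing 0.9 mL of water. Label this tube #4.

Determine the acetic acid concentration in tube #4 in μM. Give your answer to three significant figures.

50.0 μM

Step 1: 50 μL + 0.15 mL = 200 μL total → factor 200/50 = 4
Step 2: 50 μL + 200 μL = 250 μL total → factor 250/50 = 5
Step 3: 25 μL brought to 0.625 mL → factor 625/25 = 25
Step 4: 0.1 mL + 0.9 mL = 1 mL total → factor 1/0.1 = 10
Overall dilution factor = 4 × 5 × 25 × 10 = 5000
Final = 0.250 M / 5000 = 5.000 × 10^-5 M = 50.0 μM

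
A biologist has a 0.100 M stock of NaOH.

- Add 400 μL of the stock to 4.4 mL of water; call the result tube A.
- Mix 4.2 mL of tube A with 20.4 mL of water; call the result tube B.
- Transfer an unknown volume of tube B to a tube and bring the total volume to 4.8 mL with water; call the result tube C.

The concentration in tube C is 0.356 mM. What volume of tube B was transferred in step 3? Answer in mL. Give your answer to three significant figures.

1.20 mL

Step 1: 400 μL + 4.4 mL = 4800 μL total → factor 4800/400 = 12
Step 2: 4.2 mL + 20.4 mL = 24.6 mL total → factor 24.6/4.2 = 5.8571
Step 3: v brought to 4.8 mL → factor = 4.8 mL/v
Product of known-step factors = 70.286
Overall factor = 0.100 M / (0.356 mM) = 280.9
Step-3 factor = 280.9 / 70.286 = 3.9965
v = 4.8 mL / 3.9965 = 1.20 mL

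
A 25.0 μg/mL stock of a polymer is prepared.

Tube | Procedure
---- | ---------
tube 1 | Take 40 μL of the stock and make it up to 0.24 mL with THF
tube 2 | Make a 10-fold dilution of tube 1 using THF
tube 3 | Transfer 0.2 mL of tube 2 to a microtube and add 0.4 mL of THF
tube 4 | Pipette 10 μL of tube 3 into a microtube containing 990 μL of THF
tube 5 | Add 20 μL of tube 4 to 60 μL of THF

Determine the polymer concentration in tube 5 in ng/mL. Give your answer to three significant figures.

0.347 ng/mL

Step 1: 40 μL brought to 0.24 mL → factor 240/40 = 6
Step 2: 10-fold → factor 10
Step 3: 0.2 mL + 0.4 mL = 0.6 mL total → factor 0.6/0.2 = 3
Step 4: 10 μL + 990 μL = 1000 μL total → factor 1000/10 = 100
Step 5: 20 μL + 60 μL = 80 μL total → factor 80/20 = 4
Overall dilution factor = 6 × 10 × 3 × 100 × 4 = 72000
Final = 25.0 μg/mL / 72000 = 0.0003472 μg/mL = 0.347 ng/mL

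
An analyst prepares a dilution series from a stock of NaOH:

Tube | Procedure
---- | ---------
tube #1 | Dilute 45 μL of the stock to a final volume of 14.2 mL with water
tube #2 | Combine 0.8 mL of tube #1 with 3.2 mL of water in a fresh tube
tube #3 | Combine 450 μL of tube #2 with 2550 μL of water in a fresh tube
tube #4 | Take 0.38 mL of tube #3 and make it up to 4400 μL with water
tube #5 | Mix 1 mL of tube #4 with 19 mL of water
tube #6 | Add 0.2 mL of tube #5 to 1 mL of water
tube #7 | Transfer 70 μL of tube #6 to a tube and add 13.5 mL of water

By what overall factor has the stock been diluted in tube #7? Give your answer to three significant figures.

2.83 × 10^9

Step 1: 45 μL brought to 14.2 mL → factor 14200/45 = 315.56
Step 2: 0.8 mL + 3.2 mL = 4 mL total → factor 4/0.8 = 5
Step 3: 450 μL + 2550 μL = 3000 μL total → factor 3000/450 = 6.6667
Step 4: 0.38 mL brought to 4400 μL → factor 4.4/0.38 = 11.579
Step 5: 1 mL + 19 mL = 20 mL total → factor 20/1 = 20
Step 6: 0.2 mL + 1 mL = 1.2 mL total → factor 1.2/0.2 = 6
Step 7: 70 μL + 13.5 mL = 13570 μL total → factor 13570/70 = 193.86
Overall dilution factor = 315.56 × 5 × 6.6667 × 11.579 × 20 × 6 × 193.86 = 2.8333 × 10^9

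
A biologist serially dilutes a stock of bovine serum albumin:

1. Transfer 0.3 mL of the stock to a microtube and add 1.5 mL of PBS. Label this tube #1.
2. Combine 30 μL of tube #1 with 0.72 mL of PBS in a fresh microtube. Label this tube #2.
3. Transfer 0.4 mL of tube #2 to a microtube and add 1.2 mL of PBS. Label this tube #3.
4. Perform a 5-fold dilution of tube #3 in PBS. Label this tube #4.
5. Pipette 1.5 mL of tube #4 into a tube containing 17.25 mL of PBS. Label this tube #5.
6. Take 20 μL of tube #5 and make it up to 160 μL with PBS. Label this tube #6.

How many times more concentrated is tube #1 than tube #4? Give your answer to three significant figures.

500

Step 1: 0.3 mL + 1.5 mL = 1.8 mL total → factor 1.8/0.3 = 6
Step 2: 30 μL + 0.72 mL = 750 μL total → factor 750/30 = 25
Step 3: 0.4 mL + 1.2 mL = 1.6 mL total → factor 1.6/0.4 = 4
Step 4: 5-fold → factor 5
Dilution factor to tube #1 = 6; to tube #4 = 3000
[tube #1]/[tube #4] = (factor to tube #4)/(factor to tube #1) = 3000/6 = 500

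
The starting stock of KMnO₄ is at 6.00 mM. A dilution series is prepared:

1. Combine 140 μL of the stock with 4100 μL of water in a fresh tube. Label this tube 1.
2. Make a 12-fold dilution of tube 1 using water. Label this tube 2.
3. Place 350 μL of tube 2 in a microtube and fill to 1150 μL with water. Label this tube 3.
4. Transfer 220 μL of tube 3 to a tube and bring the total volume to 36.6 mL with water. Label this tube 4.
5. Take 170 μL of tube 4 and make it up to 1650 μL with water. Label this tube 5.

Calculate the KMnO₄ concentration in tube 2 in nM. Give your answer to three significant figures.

Step 1: 140 μL + 4100 μL = 4240 μL total → factor 4240/140 = 30.286
Step 2: 12-fold → factor 12
Dilution factor through tube 2 = 30.286 × 12 = 363.43
[tube 2] = 6.00 mM / 363.43 = 0.01651 mM = 1.65 × 10^4 nM

1.65 × 10^4 nM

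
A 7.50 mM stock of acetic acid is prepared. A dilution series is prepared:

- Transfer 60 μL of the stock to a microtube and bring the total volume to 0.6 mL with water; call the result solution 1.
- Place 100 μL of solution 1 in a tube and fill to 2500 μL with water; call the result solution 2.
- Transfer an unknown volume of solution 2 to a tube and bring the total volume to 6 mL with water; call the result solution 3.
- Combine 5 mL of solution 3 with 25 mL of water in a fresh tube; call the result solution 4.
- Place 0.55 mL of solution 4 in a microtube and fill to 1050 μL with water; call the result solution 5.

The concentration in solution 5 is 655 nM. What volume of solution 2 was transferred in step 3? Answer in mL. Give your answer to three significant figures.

1.50 mL

Step 1: 60 μL brought to 0.6 mL → factor 600/60 = 10
Step 2: 100 μL brought to 2500 μL → factor 2500/100 = 25
Step 3: v brought to 6 mL → factor = 6 mL/v
Step 4: 5 mL + 25 mL = 30 mL total → factor 30/5 = 6
Step 5: 0.55 mL brought to 1050 μL → factor 1.05/0.55 = 1.9091
Product of known-step factors = 2863.6
Overall factor = 7.50 mM / (655 nM) = 11450
Step-3 factor = 11450 / 2863.6 = 3.9985
v = 6 mL / 3.9985 = 1.50 mL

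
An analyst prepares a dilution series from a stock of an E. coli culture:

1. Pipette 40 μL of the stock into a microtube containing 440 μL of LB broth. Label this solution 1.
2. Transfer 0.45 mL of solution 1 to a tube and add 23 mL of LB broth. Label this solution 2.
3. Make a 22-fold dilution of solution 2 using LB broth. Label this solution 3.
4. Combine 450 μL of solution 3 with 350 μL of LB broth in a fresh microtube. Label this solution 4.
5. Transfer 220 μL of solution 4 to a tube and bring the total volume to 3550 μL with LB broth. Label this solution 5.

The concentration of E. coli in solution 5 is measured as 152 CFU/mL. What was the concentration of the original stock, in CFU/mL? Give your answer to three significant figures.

6.00 × 10^7 CFU/mL

Step 1: 40 μL + 440 μL = 480 μL total → factor 480/40 = 12
Step 2: 0.45 mL + 23 mL = 23.45 mL total → factor 23.45/0.45 = 52.111
Step 3: 22-fold → factor 22
Step 4: 450 μL + 350 μL = 800 μL total → factor 800/450 = 1.7778
Step 5: 220 μL brought to 3550 μL → factor 3550/220 = 16.136
Overall dilution factor = 12 × 52.111 × 22 × 1.7778 × 16.136 = 3.9465 × 10^5
Stock = 152 CFU/mL × 3.9465 × 10^5 = 6.00 × 10^7 CFU/mL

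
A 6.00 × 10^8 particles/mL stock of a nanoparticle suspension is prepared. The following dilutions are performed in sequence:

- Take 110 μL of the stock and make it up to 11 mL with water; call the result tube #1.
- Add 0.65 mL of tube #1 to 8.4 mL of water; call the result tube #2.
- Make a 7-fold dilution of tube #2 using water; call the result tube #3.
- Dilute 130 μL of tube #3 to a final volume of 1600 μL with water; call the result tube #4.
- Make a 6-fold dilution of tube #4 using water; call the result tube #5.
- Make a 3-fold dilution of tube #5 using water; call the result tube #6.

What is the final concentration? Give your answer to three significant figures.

Step 1: 110 μL brought to 11 mL → factor 11000/110 = 100
Step 2: 0.65 mL + 8.4 mL = 9.05 mL total → factor 9.05/0.65 = 13.923
Step 3: 7-fold → factor 7
Step 4: 130 μL brought to 1600 μL → factor 1600/130 = 12.308
Step 5: 6-fold → factor 6
Step 6: 3-fold → factor 3
Overall dilution factor = 100 × 13.923 × 7 × 12.308 × 6 × 3 = 2.1591 × 10^6
Final = 6.00 × 10^8 particles/mL / 2.1591 × 10^6 = 278 particles/mL

278 particles/mL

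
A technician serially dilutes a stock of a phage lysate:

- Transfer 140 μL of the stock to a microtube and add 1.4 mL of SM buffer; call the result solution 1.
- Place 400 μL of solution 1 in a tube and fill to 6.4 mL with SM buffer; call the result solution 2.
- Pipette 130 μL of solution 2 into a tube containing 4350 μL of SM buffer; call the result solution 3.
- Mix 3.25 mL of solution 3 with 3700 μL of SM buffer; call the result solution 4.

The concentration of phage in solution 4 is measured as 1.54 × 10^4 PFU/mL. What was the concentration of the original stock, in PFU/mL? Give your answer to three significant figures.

Step 1: 140 μL + 1.4 mL = 1540 μL total → factor 1540/140 = 11
Step 2: 400 μL brought to 6.4 mL → factor 6400/400 = 16
Step 3: 130 μL + 4350 μL = 4480 μL total → factor 4480/130 = 34.462
Step 4: 3.25 mL + 3700 μL = 6.95 mL total → factor 6.95/3.25 = 2.1385
Overall dilution factor = 11 × 16 × 34.462 × 2.1385 = 12970
Stock = 1.54 × 10^4 PFU/mL × 12970 = 2.00 × 10^8 PFU/mL

2.00 × 10^8 PFU/mL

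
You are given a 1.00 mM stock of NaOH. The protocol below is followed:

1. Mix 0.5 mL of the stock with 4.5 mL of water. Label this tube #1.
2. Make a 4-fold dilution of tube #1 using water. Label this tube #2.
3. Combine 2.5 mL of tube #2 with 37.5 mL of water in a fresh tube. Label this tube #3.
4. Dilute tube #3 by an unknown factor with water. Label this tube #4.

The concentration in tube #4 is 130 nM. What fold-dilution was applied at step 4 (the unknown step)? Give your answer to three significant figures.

Step 1: 0.5 mL + 4.5 mL = 5 mL total → factor 5/0.5 = 10
Step 2: 4-fold → factor 4
Step 3: 2.5 mL + 37.5 mL = 40 mL total → factor 40/2.5 = 16
Step 4: unknown factor x
Product of known-step factors = 640
Overall factor = 1.00 mM / (130 nM) = 7692.3
x = 7692.3 / 640 = 12.0

12.0-fold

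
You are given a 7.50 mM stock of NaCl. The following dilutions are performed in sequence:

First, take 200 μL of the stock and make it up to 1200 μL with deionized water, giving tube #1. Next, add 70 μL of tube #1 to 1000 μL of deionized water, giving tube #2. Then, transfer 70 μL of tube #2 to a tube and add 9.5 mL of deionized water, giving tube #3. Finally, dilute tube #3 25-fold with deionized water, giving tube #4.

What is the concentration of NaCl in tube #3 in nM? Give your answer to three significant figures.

Step 1: 200 μL brought to 1200 μL → factor 1200/200 = 6
Step 2: 70 μL + 1000 μL = 1070 μL total → factor 1070/70 = 15.286
Step 3: 70 μL + 9.5 mL = 9570 μL total → factor 9570/70 = 136.71
Dilution factor through tube #3 = 6 × 15.286 × 136.71 = 12539
[tube #3] = 7.50 mM / 12539 = 0.0005982 mM = 598 nM

598 nM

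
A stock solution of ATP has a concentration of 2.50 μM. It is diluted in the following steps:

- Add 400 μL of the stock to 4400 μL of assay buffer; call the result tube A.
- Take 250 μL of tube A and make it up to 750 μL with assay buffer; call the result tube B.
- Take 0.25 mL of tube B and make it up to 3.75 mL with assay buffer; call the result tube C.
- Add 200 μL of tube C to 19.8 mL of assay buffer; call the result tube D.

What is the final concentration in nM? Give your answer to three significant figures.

Step 1: 400 μL + 4400 μL = 4800 μL total → factor 4800/400 = 12
Step 2: 250 μL brought to 750 μL → factor 750/250 = 3
Step 3: 0.25 mL brought to 3.75 mL → factor 3.75/0.25 = 15
Step 4: 200 μL + 19.8 mL = 20000 μL total → factor 20000/200 = 100
Overall dilution factor = 12 × 3 × 15 × 100 = 54000
Final = 2.50 μM / 54000 = 4.630 × 10^-5 μM = 0.0463 nM

0.0463 nM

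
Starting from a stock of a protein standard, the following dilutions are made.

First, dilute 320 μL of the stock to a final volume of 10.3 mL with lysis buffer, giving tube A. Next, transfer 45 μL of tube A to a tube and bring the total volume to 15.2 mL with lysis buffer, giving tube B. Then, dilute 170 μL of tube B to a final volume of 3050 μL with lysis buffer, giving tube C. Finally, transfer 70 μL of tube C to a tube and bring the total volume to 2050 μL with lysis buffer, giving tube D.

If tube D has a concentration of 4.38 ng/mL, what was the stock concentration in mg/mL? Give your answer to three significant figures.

25.0 mg/mL

Step 1: 320 μL brought to 10.3 mL → factor 10300/320 = 32.188
Step 2: 45 μL brought to 15.2 mL → factor 15200/45 = 337.78
Step 3: 170 μL brought to 3050 μL → factor 3050/170 = 17.941
Step 4: 70 μL brought to 2050 μL → factor 2050/70 = 29.286
Overall dilution factor = 32.188 × 337.78 × 17.941 × 29.286 = 5.7125 × 10^6
Stock = 4.38 ng/mL × 5.7125 × 10^6 = 2.502 × 10^7 ng/mL = 25.0 mg/mL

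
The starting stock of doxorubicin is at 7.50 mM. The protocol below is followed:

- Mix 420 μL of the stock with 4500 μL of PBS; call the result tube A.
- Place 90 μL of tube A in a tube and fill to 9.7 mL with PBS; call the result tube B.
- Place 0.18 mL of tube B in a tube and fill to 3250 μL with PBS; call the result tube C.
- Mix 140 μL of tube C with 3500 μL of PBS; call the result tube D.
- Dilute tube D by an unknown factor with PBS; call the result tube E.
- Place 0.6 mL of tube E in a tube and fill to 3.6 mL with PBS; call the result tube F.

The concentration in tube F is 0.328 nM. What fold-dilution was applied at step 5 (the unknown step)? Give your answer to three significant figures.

Step 1: 420 μL + 4500 μL = 4920 μL total → factor 4920/420 = 11.714
Step 2: 90 μL brought to 9.7 mL → factor 9700/90 = 107.78
Step 3: 0.18 mL brought to 3250 μL → factor 3.25/0.18 = 18.056
Step 4: 140 μL + 3500 μL = 3640 μL total → factor 3640/140 = 26
Step 5: unknown factor x
Step 6: 0.6 mL brought to 3.6 mL → factor 3.6/0.6 = 6
Product of known-step factors = 3.5562 × 10^6
Overall factor = 7.50 mM / (0.328 nM) = 2.2866 × 10^7
x = 2.2866 × 10^7 / 3.5562 × 10^6 = 6.43

6.43-fold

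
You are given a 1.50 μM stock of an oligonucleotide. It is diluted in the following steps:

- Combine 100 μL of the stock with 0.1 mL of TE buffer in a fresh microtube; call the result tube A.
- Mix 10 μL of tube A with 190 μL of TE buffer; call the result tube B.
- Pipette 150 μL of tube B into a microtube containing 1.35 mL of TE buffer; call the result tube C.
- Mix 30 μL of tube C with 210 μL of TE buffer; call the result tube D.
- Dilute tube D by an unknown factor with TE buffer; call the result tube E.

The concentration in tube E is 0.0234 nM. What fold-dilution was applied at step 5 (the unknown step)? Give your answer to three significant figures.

20.0-fold

Step 1: 100 μL + 0.1 mL = 200 μL total → factor 200/100 = 2
Step 2: 10 μL + 190 μL = 200 μL total → factor 200/10 = 20
Step 3: 150 μL + 1.35 mL = 1500 μL total → factor 1500/150 = 10
Step 4: 30 μL + 210 μL = 240 μL total → factor 240/30 = 8
Step 5: unknown factor x
Product of known-step factors = 3200
Overall factor = 1.50 μM / (0.0234 nM) = 64103
x = 64103 / 3200 = 20.0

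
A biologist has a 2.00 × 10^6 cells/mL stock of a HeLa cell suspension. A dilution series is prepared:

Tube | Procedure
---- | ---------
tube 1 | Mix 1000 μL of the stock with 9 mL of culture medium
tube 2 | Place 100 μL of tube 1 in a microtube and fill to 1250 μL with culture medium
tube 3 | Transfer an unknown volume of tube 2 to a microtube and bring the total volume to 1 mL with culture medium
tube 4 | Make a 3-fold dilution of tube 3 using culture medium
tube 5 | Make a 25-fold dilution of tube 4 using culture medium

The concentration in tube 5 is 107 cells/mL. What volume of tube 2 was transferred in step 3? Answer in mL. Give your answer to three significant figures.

0.502 mL

Step 1: 1000 μL + 9 mL = 10000 μL total → factor 10000/1000 = 10
Step 2: 100 μL brought to 1250 μL → factor 1250/100 = 12.5
Step 3: v brought to 1 mL → factor = 1 mL/v
Step 4: 3-fold → factor 3
Step 5: 25-fold → factor 25
Product of known-step factors = 9375
Overall factor = 2.00 × 10^6 cells/mL / (107 cells/mL) = 18692
Step-3 factor = 18692 / 9375 = 1.9938
v = 1 mL / 1.9938 = 0.502 mL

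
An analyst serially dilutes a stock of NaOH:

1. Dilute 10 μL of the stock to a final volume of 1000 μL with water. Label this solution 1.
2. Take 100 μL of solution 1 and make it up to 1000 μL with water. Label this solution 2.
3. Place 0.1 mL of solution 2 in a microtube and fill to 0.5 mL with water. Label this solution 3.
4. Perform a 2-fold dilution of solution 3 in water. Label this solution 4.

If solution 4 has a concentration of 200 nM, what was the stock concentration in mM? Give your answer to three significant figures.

2.00 mM

Step 1: 10 μL brought to 1000 μL → factor 1000/10 = 100
Step 2: 100 μL brought to 1000 μL → factor 1000/100 = 10
Step 3: 0.1 mL brought to 0.5 mL → factor 0.5/0.1 = 5
Step 4: 2-fold → factor 2
Overall dilution factor = 100 × 10 × 5 × 2 = 10000
Stock = 200 nM × 10000 = 2.000 × 10^6 nM = 2.00 mM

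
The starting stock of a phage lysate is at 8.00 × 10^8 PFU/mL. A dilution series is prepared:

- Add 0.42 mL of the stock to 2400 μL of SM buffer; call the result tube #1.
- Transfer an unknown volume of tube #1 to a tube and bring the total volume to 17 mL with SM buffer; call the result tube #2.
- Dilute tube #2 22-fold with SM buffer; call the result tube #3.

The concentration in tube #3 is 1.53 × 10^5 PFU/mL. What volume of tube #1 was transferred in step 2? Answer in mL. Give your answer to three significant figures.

Step 1: 0.42 mL + 2400 μL = 2.82 mL total → factor 2.82/0.42 = 6.7143
Step 2: v brought to 17 mL → factor = 17 mL/v
Step 3: 22-fold → factor 22
Product of known-step factors = 147.71
Overall factor = 8.00 × 10^8 PFU/mL / (1.53 × 10^5 PFU/mL) = 5228.8
Step-2 factor = 5228.8 / 147.71 = 35.398
v = 17 mL / 35.398 = 0.480 mL

0.480 mL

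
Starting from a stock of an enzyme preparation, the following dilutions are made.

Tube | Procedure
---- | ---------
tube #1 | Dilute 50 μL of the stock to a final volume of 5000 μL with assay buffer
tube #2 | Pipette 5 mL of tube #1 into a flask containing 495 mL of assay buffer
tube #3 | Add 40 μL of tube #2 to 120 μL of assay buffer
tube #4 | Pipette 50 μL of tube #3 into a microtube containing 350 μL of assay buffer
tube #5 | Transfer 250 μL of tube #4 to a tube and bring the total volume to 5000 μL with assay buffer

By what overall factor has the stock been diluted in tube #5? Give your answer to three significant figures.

6.40 × 10^6

Step 1: 50 μL brought to 5000 μL → factor 5000/50 = 100
Step 2: 5 mL + 495 mL = 500 mL total → factor 500/5 = 100
Step 3: 40 μL + 120 μL = 160 μL total → factor 160/40 = 4
Step 4: 50 μL + 350 μL = 400 μL total → factor 400/50 = 8
Step 5: 250 μL brought to 5000 μL → factor 5000/250 = 20
Overall dilution factor = 100 × 100 × 4 × 8 × 20 = 6.4 × 10^6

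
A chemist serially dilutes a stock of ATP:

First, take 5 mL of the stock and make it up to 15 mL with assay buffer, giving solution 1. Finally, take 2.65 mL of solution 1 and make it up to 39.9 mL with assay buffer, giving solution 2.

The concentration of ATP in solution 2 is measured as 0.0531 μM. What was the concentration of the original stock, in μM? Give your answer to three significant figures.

2.40 μM

Step 1: 5 mL brought to 15 mL → factor 15/5 = 3
Step 2: 2.65 mL brought to 39.9 mL → factor 39.9/2.65 = 15.057
Overall dilution factor = 3 × 15.057 = 45.17
Stock = 0.0531 μM × 45.17 = 2.40 μM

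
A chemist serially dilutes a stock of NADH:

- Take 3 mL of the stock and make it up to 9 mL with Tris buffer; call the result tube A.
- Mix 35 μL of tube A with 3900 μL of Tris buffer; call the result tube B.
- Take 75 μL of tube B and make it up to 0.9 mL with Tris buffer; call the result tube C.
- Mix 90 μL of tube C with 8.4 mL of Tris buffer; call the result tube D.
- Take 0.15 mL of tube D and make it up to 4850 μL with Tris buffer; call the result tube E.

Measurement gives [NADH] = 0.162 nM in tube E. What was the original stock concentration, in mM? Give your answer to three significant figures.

Step 1: 3 mL brought to 9 mL → factor 9/3 = 3
Step 2: 35 μL + 3900 μL = 3935 μL total → factor 3935/35 = 112.43
Step 3: 75 μL brought to 0.9 mL → factor 900/75 = 12
Step 4: 90 μL + 8.4 mL = 8490 μL total → factor 8490/90 = 94.333
Step 5: 0.15 mL brought to 4850 μL → factor 4.85/0.15 = 32.333
Overall dilution factor = 3 × 112.43 × 12 × 94.333 × 32.333 = 1.2345 × 10^7
Stock = 0.162 nM × 1.2345 × 10^7 = 2.000 × 10^6 nM = 2.00 mM

2.00 mM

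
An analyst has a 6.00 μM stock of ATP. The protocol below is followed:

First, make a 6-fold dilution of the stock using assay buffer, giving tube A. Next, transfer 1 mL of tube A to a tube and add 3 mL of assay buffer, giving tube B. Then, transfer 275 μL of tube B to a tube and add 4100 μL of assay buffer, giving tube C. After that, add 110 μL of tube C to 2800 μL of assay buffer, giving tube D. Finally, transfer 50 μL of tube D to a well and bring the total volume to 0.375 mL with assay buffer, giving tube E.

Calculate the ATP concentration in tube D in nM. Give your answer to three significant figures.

0.594 nM

Step 1: 6-fold → factor 6
Step 2: 1 mL + 3 mL = 4 mL total → factor 4/1 = 4
Step 3: 275 μL + 4100 μL = 4375 μL total → factor 4375/275 = 15.909
Step 4: 110 μL + 2800 μL = 2910 μL total → factor 2910/110 = 26.455
Dilution factor through tube D = 6 × 4 × 15.909 × 26.455 = 10101
[tube D] = 6.00 μM / 10101 = 0.0005940 μM = 0.594 nM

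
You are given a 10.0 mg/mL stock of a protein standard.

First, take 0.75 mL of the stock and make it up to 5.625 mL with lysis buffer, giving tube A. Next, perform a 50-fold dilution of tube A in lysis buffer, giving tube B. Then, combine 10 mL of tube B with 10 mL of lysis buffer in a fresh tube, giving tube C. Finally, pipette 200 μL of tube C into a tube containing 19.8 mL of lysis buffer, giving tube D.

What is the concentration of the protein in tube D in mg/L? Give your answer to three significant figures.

Step 1: 0.75 mL brought to 5.625 mL → factor 5.625/0.75 = 7.5
Step 2: 50-fold → factor 50
Step 3: 10 mL + 10 mL = 20 mL total → factor 20/10 = 2
Step 4: 200 μL + 19.8 mL = 20000 μL total → factor 20000/200 = 100
Overall dilution factor = 7.5 × 50 × 2 × 100 = 75000
Final = 10.0 mg/mL / 75000 = 0.0001333 mg/mL = 0.133 mg/L

0.133 mg/L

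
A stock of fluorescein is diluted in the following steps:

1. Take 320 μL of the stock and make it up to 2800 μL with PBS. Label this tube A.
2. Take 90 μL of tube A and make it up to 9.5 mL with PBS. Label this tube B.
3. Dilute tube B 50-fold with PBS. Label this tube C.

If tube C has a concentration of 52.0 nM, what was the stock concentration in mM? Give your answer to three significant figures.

Step 1: 320 μL brought to 2800 μL → factor 2800/320 = 8.75
Step 2: 90 μL brought to 9.5 mL → factor 9500/90 = 105.56
Step 3: 50-fold → factor 50
Overall dilution factor = 8.75 × 105.56 × 50 = 46181
Stock = 52.0 nM × 46181 = 2.401 × 10^6 nM = 2.40 mM

2.40 mM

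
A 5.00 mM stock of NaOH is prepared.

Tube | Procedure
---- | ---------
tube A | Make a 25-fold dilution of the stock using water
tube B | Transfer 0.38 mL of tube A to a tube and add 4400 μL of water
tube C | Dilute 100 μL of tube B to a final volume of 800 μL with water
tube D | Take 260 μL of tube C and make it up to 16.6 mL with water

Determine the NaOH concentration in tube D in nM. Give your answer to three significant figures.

31.1 nM

Step 1: 25-fold → factor 25
Step 2: 0.38 mL + 4400 μL = 4.78 mL total → factor 4.78/0.38 = 12.579
Step 3: 100 μL brought to 800 μL → factor 800/100 = 8
Step 4: 260 μL brought to 16.6 mL → factor 16600/260 = 63.846
Overall dilution factor = 25 × 12.579 × 8 × 63.846 = 1.6062 × 10^5
Final = 5.00 mM / 1.6062 × 10^5 = 3.113 × 10^-5 mM = 31.1 nM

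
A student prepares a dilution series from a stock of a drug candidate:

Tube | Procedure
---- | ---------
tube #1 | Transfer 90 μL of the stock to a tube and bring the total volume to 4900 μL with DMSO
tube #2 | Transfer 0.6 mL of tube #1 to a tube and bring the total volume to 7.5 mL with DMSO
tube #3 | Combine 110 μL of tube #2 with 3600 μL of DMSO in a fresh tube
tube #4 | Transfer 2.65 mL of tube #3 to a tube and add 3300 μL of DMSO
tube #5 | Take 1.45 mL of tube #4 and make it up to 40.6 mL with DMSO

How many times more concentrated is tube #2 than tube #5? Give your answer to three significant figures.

2.12 × 10^3

Step 1: 90 μL brought to 4900 μL → factor 4900/90 = 54.444
Step 2: 0.6 mL brought to 7.5 mL → factor 7.5/0.6 = 12.5
Step 3: 110 μL + 3600 μL = 3710 μL total → factor 3710/110 = 33.727
Step 4: 2.65 mL + 3300 μL = 5.95 mL total → factor 5.95/2.65 = 2.2453
Step 5: 1.45 mL brought to 40.6 mL → factor 40.6/1.45 = 28
Dilution factor to tube #2 = 680.56; to tube #5 = 1.443 × 10^6
[tube #2]/[tube #5] = (factor to tube #5)/(factor to tube #2) = 1.443 × 10^6/680.56 = 2.12 × 10^3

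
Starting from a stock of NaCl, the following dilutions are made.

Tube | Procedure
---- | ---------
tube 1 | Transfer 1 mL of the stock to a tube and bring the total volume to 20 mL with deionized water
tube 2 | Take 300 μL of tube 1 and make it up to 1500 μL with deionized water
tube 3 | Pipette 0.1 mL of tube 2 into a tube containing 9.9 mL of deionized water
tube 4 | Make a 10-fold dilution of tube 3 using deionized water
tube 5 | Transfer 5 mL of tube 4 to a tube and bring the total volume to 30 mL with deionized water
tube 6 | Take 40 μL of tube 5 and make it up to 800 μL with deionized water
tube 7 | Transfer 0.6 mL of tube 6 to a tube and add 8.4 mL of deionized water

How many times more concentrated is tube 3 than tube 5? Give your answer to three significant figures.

Step 1: 1 mL brought to 20 mL → factor 20/1 = 20
Step 2: 300 μL brought to 1500 μL → factor 1500/300 = 5
Step 3: 0.1 mL + 9.9 mL = 10 mL total → factor 10/0.1 = 100
Step 4: 10-fold → factor 10
Step 5: 5 mL brought to 30 mL → factor 30/5 = 6
Dilution factor to tube 3 = 10000; to tube 5 = 6 × 10^5
[tube 3]/[tube 5] = (factor to tube 5)/(factor to tube 3) = 6 × 10^5/10000 = 60.0

60.0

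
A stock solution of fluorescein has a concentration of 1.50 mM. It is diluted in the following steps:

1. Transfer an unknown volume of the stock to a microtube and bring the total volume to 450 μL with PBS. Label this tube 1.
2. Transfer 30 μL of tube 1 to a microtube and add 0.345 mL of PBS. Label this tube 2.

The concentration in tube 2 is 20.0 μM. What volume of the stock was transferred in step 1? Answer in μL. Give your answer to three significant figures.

75.0 μL

Step 1: v brought to 450 μL → factor = 450 μL/v
Step 2: 30 μL + 0.345 mL = 375 μL total → factor 375/30 = 12.5
Product of known-step factors = 12.5
Overall factor = 1.50 mM / (20.0 μM) = 75
Step-1 factor = 75 / 12.5 = 6
v = 450 μL / 6 = 75.0 μL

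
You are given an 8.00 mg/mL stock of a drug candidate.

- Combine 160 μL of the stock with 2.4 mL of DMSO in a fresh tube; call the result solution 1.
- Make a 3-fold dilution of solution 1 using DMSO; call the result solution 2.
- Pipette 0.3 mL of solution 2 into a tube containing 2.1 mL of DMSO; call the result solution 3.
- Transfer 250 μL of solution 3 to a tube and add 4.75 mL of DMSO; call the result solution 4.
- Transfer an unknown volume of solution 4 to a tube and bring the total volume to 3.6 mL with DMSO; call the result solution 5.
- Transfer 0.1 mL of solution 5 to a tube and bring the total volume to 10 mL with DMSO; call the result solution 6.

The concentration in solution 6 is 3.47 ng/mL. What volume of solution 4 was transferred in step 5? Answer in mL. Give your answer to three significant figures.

1.20 mL

Step 1: 160 μL + 2.4 mL = 2560 μL total → factor 2560/160 = 16
Step 2: 3-fold → factor 3
Step 3: 0.3 mL + 2.1 mL = 2.4 mL total → factor 2.4/0.3 = 8
Step 4: 250 μL + 4.75 mL = 5000 μL total → factor 5000/250 = 20
Step 5: v brought to 3.6 mL → factor = 3.6 mL/v
Step 6: 0.1 mL brought to 10 mL → factor 10/0.1 = 100
Product of known-step factors = 7.68 × 10^5
Overall factor = 8.00 mg/mL / (3.47 ng/mL) = 2.3055 × 10^6
Step-5 factor = 2.3055 × 10^6 / 7.68 × 10^5 = 3.0019
v = 3.6 mL / 3.0019 = 1.20 mL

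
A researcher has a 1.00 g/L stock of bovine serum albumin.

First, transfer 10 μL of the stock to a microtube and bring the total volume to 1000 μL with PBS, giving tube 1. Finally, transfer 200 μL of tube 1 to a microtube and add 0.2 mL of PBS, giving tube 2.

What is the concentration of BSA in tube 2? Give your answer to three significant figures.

0.00500 g/L

Step 1: 10 μL brought to 1000 μL → factor 1000/10 = 100
Step 2: 200 μL + 0.2 mL = 400 μL total → factor 400/200 = 2
Overall dilution factor = 100 × 2 = 200
Final = 1.00 g/L / 200 = 0.00500 g/L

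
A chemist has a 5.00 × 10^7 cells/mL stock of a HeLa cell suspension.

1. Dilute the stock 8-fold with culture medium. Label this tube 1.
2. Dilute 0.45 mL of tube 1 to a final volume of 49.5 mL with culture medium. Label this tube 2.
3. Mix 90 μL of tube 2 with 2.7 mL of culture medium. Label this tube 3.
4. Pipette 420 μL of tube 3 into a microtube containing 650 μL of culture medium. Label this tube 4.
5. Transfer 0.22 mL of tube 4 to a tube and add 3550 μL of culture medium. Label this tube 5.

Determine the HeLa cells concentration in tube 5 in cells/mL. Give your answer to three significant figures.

42.0 cells/mL

Step 1: 8-fold → factor 8
Step 2: 0.45 mL brought to 49.5 mL → factor 49.5/0.45 = 110
Step 3: 90 μL + 2.7 mL = 2790 μL total → factor 2790/90 = 31
Step 4: 420 μL + 650 μL = 1070 μL total → factor 1070/420 = 2.5476
Step 5: 0.22 mL + 3550 μL = 3.77 mL total → factor 3.77/0.22 = 17.136
Overall dilution factor = 8 × 110 × 31 × 2.5476 × 17.136 = 1.191 × 10^6
Final = 5.00 × 10^7 cells/mL / 1.191 × 10^6 = 42.0 cells/mL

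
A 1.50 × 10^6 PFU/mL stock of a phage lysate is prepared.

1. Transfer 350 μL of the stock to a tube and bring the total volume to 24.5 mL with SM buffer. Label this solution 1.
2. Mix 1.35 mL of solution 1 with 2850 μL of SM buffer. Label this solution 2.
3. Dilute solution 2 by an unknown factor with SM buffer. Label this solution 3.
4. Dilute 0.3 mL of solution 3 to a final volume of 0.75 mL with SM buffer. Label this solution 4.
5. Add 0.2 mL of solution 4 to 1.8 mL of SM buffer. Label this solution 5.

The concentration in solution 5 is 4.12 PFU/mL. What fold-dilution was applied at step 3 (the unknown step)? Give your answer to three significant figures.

Step 1: 350 μL brought to 24.5 mL → factor 24500/350 = 70
Step 2: 1.35 mL + 2850 μL = 4.2 mL total → factor 4.2/1.35 = 3.1111
Step 3: unknown factor x
Step 4: 0.3 mL brought to 0.75 mL → factor 0.75/0.3 = 2.5
Step 5: 0.2 mL + 1.8 mL = 2 mL total → factor 2/0.2 = 10
Product of known-step factors = 5444.4
Overall factor = 1.50 × 10^6 PFU/mL / (4.12 PFU/mL) = 3.6408 × 10^5
x = 3.6408 × 10^5 / 5444.4 = 66.9

66.9-fold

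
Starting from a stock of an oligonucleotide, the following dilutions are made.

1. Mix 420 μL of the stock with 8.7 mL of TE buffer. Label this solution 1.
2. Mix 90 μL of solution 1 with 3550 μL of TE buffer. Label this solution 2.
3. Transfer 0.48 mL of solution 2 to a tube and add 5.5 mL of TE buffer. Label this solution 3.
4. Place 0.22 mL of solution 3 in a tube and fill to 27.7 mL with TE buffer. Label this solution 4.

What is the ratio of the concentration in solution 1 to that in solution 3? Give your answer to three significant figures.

Step 1: 420 μL + 8.7 mL = 9120 μL total → factor 9120/420 = 21.714
Step 2: 90 μL + 3550 μL = 3640 μL total → factor 3640/90 = 40.444
Step 3: 0.48 mL + 5.5 mL = 5.98 mL total → factor 5.98/0.48 = 12.458
Dilution factor to solution 1 = 21.714; to solution 3 = 10941
[solution 1]/[solution 3] = (factor to solution 3)/(factor to solution 1) = 10941/21.714 = 504

504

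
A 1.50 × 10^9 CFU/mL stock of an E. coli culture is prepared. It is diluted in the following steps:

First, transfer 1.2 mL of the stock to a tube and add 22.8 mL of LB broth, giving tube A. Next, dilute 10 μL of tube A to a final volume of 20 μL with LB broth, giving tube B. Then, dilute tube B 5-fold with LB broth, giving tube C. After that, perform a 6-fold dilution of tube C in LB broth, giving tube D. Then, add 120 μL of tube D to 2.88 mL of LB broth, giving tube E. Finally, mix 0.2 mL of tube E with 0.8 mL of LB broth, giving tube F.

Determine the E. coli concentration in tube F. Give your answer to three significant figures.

1.00 × 10^4 CFU/mL

Step 1: 1.2 mL + 22.8 mL = 24 mL total → factor 24/1.2 = 20
Step 2: 10 μL brought to 20 μL → factor 20/10 = 2
Step 3: 5-fold → factor 5
Step 4: 6-fold → factor 6
Step 5: 120 μL + 2.88 mL = 3000 μL total → factor 3000/120 = 25
Step 6: 0.2 mL + 0.8 mL = 1 mL total → factor 1/0.2 = 5
Overall dilution factor = 20 × 2 × 5 × 6 × 25 × 5 = 1.5 × 10^5
Final = 1.50 × 10^9 CFU/mL / 1.5 × 10^5 = 1.00 × 10^4 CFU/mL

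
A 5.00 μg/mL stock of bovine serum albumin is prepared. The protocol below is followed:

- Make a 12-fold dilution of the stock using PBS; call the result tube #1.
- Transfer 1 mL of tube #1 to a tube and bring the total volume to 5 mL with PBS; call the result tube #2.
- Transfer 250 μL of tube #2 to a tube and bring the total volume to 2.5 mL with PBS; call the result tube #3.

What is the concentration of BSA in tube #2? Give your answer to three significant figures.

0.0833 μg/mL

Step 1: 12-fold → factor 12
Step 2: 1 mL brought to 5 mL → factor 5/1 = 5
Dilution factor through tube #2 = 12 × 5 = 60
[tube #2] = 5.00 μg/mL / 60 = 0.0833 μg/mL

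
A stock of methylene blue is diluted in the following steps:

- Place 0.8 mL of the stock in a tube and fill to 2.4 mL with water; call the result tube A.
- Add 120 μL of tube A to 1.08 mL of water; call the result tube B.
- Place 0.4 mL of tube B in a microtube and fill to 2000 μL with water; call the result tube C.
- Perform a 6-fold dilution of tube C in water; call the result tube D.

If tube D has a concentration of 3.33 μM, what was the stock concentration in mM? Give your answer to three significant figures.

Step 1: 0.8 mL brought to 2.4 mL → factor 2.4/0.8 = 3
Step 2: 120 μL + 1.08 mL = 1200 μL total → factor 1200/120 = 10
Step 3: 0.4 mL brought to 2000 μL → factor 2/0.4 = 5
Step 4: 6-fold → factor 6
Overall dilution factor = 3 × 10 × 5 × 6 = 900
Stock = 3.33 μM × 900 = 2997 μM = 3.00 mM

3.00 mM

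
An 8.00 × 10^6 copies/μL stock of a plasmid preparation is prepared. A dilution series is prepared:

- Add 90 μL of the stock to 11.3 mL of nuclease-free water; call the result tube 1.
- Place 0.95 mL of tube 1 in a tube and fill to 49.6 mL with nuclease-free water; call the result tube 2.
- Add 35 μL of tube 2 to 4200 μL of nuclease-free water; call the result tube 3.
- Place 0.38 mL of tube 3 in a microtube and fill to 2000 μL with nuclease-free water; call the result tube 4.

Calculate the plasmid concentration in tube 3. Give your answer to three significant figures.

Step 1: 90 μL + 11.3 mL = 11390 μL total → factor 11390/90 = 126.56
Step 2: 0.95 mL brought to 49.6 mL → factor 49.6/0.95 = 52.211
Step 3: 35 μL + 4200 μL = 4235 μL total → factor 4235/35 = 121
Dilution factor through tube 3 = 126.56 × 52.211 × 121 = 7.9951 × 10^5
[tube 3] = 8.00 × 10^6 copies/μL / 7.9951 × 10^5 = 10.0 copies/μL

10.0 copies/μL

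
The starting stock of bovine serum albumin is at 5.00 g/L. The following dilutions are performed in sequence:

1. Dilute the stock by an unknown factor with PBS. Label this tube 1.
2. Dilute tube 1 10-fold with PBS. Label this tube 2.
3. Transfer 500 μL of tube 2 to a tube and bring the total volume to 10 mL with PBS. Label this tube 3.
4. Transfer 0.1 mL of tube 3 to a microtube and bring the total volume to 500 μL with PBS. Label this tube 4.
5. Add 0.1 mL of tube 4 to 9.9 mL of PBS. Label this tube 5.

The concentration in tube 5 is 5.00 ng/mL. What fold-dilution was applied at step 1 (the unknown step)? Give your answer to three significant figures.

Step 1: unknown factor x
Step 2: 10-fold → factor 10
Step 3: 500 μL brought to 10 mL → factor 10000/500 = 20
Step 4: 0.1 mL brought to 500 μL → factor 0.5/0.1 = 5
Step 5: 0.1 mL + 9.9 mL = 10 mL total → factor 10/0.1 = 100
Product of known-step factors = 1 × 10^5
Overall factor = 5.00 g/L / (5.00 ng/mL) = 1 × 10^6
x = 1 × 10^6 / 1 × 10^5 = 10.0

10.0-fold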